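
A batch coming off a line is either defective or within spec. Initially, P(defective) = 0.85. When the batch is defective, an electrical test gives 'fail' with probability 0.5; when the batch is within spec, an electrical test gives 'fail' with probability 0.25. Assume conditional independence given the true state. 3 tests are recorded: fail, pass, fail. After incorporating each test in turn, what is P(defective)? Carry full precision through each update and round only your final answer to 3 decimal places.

0.938

After 'fail': P(defective) = 0.5·0.8500 / (0.5·0.8500 + 0.25·0.1500) ≈ 0.9189
After 'pass': P(defective) = 0.5·0.9189 / (0.5·0.9189 + 0.75·0.0811) ≈ 0.8831
After 'fail': P(defective) = 0.5·0.8831 / (0.5·0.8831 + 0.25·0.1169) ≈ 0.9379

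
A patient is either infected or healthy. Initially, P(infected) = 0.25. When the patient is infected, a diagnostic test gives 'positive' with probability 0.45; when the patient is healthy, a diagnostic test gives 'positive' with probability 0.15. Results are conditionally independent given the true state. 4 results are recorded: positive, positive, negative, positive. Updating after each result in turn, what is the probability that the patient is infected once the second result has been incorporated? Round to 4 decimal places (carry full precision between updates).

Each posterior becomes the prior for the next update.
After 'positive': P(infected) = 0.45·0.2500 / (0.45·0.2500 + 0.15·0.7500) ≈ 0.5000
After 'positive': P(infected) = 0.45·0.5000 / (0.45·0.5000 + 0.15·0.5000) ≈ 0.7500

0.7500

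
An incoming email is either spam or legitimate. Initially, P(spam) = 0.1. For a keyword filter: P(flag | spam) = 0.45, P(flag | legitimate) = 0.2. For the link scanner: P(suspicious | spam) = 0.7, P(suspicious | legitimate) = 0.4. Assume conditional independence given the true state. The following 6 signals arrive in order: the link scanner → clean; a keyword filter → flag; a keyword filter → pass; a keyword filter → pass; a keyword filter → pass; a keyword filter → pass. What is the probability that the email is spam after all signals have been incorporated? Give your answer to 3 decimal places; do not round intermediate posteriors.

0.027

After the link scanner='clean': P(spam) = 0.3·0.1000 / (0.3·0.1000 + 0.6·0.9000) ≈ 0.0526
After a keyword filter='flag': P(spam) = 0.45·0.0526 / (0.45·0.0526 + 0.2·0.9474) ≈ 0.1111
After a keyword filter='pass': P(spam) = 0.55·0.1111 / (0.55·0.1111 + 0.8·0.8889) ≈ 0.0791
After a keyword filter='pass': P(spam) = 0.55·0.0791 / (0.55·0.0791 + 0.8·0.9209) ≈ 0.0558
After a keyword filter='pass': P(spam) = 0.55·0.0558 / (0.55·0.0558 + 0.8·0.9442) ≈ 0.0390
After a keyword filter='pass': P(spam) = 0.55·0.0390 / (0.55·0.0390 + 0.8·0.9610) ≈ 0.0272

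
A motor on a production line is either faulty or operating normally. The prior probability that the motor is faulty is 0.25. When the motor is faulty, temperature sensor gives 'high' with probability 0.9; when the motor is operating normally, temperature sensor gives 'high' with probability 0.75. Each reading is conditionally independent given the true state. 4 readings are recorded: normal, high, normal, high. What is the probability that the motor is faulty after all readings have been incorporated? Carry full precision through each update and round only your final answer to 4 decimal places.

0.0713

Each posterior becomes the prior for the next update.
After 'normal': P(faulty) = 0.1·0.2500 / (0.1·0.2500 + 0.25·0.7500) ≈ 0.1176
After 'high': P(faulty) = 0.9·0.1176 / (0.9·0.1176 + 0.75·0.8824) ≈ 0.1379
After 'normal': P(faulty) = 0.1·0.1379 / (0.1·0.1379 + 0.25·0.8621) ≈ 0.0602
After 'high': P(faulty) = 0.9·0.0602 / (0.9·0.0602 + 0.75·0.9398) ≈ 0.0713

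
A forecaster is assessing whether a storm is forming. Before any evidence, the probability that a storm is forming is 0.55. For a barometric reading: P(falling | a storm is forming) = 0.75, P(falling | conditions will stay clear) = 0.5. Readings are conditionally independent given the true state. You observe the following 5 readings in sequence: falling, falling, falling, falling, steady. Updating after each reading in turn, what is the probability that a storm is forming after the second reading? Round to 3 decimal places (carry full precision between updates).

After 'falling': P(storm) = 0.75·0.5500 / (0.75·0.5500 + 0.5·0.4500) ≈ 0.6471
After 'falling': P(storm) = 0.75·0.6471 / (0.75·0.6471 + 0.5·0.3529) ≈ 0.7333

0.733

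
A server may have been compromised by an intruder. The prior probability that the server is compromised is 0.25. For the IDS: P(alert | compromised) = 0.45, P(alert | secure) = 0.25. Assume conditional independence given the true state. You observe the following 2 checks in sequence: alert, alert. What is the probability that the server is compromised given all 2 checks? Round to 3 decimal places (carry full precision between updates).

After 'alert': P(compromised) = 0.45·0.2500 / (0.45·0.2500 + 0.25·0.7500) ≈ 0.3750
After 'alert': P(compromised) = 0.45·0.3750 / (0.45·0.3750 + 0.25·0.6250) ≈ 0.5192

0.519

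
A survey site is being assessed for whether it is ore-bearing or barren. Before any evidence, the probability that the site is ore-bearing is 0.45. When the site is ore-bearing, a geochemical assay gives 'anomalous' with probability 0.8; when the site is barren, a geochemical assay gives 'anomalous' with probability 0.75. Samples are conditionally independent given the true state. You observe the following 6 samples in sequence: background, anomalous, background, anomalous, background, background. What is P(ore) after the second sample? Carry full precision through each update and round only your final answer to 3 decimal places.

0.411

After 'background': P(ore) = 0.2·0.4500 / (0.2·0.4500 + 0.25·0.5500) ≈ 0.3956
After 'anomalous': P(ore) = 0.8·0.3956 / (0.8·0.3956 + 0.75·0.6044) ≈ 0.4111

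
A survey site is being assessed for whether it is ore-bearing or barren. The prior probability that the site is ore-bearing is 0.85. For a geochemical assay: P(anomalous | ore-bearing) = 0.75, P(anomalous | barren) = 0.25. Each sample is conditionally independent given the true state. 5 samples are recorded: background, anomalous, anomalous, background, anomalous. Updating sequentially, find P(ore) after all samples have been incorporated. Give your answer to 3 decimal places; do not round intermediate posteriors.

After 'background': P(ore) = 0.25·0.8500 / (0.25·0.8500 + 0.75·0.1500) ≈ 0.6538
After 'anomalous': P(ore) = 0.75·0.6538 / (0.75·0.6538 + 0.25·0.3462) ≈ 0.8500
After 'anomalous': P(ore) = 0.75·0.8500 / (0.75·0.8500 + 0.25·0.1500) ≈ 0.9444
After 'background': P(ore) = 0.25·0.9444 / (0.25·0.9444 + 0.75·0.0556) ≈ 0.8500
After 'anomalous': P(ore) = 0.75·0.8500 / (0.75·0.8500 + 0.25·0.1500) ≈ 0.9444

0.944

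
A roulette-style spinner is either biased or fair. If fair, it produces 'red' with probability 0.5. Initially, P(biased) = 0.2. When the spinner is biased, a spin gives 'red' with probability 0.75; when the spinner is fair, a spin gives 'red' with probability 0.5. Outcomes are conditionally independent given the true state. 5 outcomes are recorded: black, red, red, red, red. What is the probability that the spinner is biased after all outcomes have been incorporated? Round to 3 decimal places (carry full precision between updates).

0.388

After 'black': P(biased) = 0.25·0.2000 / (0.25·0.2000 + 0.5·0.8000) ≈ 0.1111
After 'red': P(biased) = 0.75·0.1111 / (0.75·0.1111 + 0.5·0.8889) ≈ 0.1579
After 'red': P(biased) = 0.75·0.1579 / (0.75·0.1579 + 0.5·0.8421) ≈ 0.2195
After 'red': P(biased) = 0.75·0.2195 / (0.75·0.2195 + 0.5·0.7805) ≈ 0.2967
After 'red': P(biased) = 0.75·0.2967 / (0.75·0.2967 + 0.5·0.7033) ≈ 0.3876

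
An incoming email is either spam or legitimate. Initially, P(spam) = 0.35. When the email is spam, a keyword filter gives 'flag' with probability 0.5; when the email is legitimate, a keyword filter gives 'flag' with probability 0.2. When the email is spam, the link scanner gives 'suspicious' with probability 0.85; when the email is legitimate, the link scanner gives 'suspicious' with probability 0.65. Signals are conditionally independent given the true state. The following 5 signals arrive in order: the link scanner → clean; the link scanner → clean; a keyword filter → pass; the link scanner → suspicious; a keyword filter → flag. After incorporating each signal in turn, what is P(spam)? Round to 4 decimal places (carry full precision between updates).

0.1681

After the link scanner='clean': P(spam) = 0.15·0.3500 / (0.15·0.3500 + 0.35·0.6500) ≈ 0.1875
After the link scanner='clean': P(spam) = 0.15·0.1875 / (0.15·0.1875 + 0.35·0.8125) ≈ 0.0900
After a keyword filter='pass': P(spam) = 0.5·0.0900 / (0.5·0.0900 + 0.8·0.9100) ≈ 0.0582
After the link scanner='suspicious': P(spam) = 0.85·0.0582 / (0.85·0.0582 + 0.65·0.9418) ≈ 0.0748
After a keyword filter='flag': P(spam) = 0.5·0.0748 / (0.5·0.0748 + 0.2·0.9252) ≈ 0.1681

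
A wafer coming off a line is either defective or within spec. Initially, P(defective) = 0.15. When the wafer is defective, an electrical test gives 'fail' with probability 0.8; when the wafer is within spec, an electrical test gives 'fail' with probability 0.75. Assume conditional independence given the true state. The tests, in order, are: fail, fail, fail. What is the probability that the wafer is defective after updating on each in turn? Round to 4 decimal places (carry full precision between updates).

0.1764

Each posterior becomes the prior for the next update.
After 'fail': P(defective) = 0.8·0.1500 / (0.8·0.1500 + 0.75·0.8500) ≈ 0.1584
After 'fail': P(defective) = 0.8·0.1584 / (0.8·0.1584 + 0.75·0.8416) ≈ 0.1672
After 'fail': P(defective) = 0.8·0.1672 / (0.8·0.1672 + 0.75·0.8328) ≈ 0.1764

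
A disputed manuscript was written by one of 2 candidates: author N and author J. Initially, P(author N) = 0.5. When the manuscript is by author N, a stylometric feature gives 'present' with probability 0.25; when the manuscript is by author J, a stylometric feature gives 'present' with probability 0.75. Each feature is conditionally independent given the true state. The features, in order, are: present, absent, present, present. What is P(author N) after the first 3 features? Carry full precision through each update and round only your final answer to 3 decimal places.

Each posterior becomes the prior for the next update.
After 'present': P(author N) = 0.25·0.5000 / (0.25·0.5000 + 0.75·0.5000) ≈ 0.2500
After 'absent': P(author N) = 0.75·0.2500 / (0.75·0.2500 + 0.25·0.7500) ≈ 0.5000
After 'present': P(author N) = 0.25·0.5000 / (0.25·0.5000 + 0.75·0.5000) ≈ 0.2500

0.250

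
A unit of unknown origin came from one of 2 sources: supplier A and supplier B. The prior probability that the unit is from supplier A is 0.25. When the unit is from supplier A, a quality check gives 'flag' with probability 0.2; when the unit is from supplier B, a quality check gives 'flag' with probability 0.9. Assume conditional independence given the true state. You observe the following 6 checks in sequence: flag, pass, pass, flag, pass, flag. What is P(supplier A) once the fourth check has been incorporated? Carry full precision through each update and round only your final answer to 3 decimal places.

0.513

Each posterior becomes the prior for the next update.
After 'flag': P(supplier A) = 0.2·0.2500 / (0.2·0.2500 + 0.9·0.7500) ≈ 0.0690
After 'pass': P(supplier A) = 0.8·0.0690 / (0.8·0.0690 + 0.1·0.9310) ≈ 0.3721
After 'pass': P(supplier A) = 0.8·0.3721 / (0.8·0.3721 + 0.1·0.6279) ≈ 0.8258
After 'flag': P(supplier A) = 0.2·0.8258 / (0.2·0.8258 + 0.9·0.1742) ≈ 0.5130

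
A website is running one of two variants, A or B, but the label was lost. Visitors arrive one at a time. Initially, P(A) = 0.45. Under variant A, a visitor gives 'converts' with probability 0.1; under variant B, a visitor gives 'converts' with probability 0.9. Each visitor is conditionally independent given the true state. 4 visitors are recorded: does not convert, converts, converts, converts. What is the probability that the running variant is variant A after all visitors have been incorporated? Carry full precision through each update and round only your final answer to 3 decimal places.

0.010

After 'does not convert': P(A) = 0.9·0.4500 / (0.9·0.4500 + 0.1·0.5500) ≈ 0.8804
After 'converts': P(A) = 0.1·0.8804 / (0.1·0.8804 + 0.9·0.1196) ≈ 0.4500
After 'converts': P(A) = 0.1·0.4500 / (0.1·0.4500 + 0.9·0.5500) ≈ 0.0833
After 'converts': P(A) = 0.1·0.0833 / (0.1·0.0833 + 0.9·0.9167) ≈ 0.0100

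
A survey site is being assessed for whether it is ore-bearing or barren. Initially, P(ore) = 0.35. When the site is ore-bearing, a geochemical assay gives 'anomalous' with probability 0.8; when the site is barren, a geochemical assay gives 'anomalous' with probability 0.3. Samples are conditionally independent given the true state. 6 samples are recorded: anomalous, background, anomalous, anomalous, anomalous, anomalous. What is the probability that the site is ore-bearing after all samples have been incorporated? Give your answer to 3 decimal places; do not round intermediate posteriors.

After 'anomalous': P(ore) = 0.8·0.3500 / (0.8·0.3500 + 0.3·0.6500) ≈ 0.5895
After 'background': P(ore) = 0.2·0.5895 / (0.2·0.5895 + 0.7·0.4105) ≈ 0.2909
After 'anomalous': P(ore) = 0.8·0.2909 / (0.8·0.2909 + 0.3·0.7091) ≈ 0.5224
After 'anomalous': P(ore) = 0.8·0.5224 / (0.8·0.5224 + 0.3·0.4776) ≈ 0.7447
After 'anomalous': P(ore) = 0.8·0.7447 / (0.8·0.7447 + 0.3·0.2553) ≈ 0.8861
After 'anomalous': P(ore) = 0.8·0.8861 / (0.8·0.8861 + 0.3·0.1139) ≈ 0.9540

0.954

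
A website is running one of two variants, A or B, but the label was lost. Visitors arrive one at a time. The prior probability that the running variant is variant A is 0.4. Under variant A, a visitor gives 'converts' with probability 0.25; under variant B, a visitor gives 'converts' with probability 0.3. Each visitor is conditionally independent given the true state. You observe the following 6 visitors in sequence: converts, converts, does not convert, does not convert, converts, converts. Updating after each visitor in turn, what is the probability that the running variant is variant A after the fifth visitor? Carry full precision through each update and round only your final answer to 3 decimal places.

Each posterior becomes the prior for the next update.
After 'converts': P(A) = 0.25·0.4000 / (0.25·0.4000 + 0.3·0.6000) ≈ 0.3571
After 'converts': P(A) = 0.25·0.3571 / (0.25·0.3571 + 0.3·0.6429) ≈ 0.3165
After 'does not convert': P(A) = 0.75·0.3165 / (0.75·0.3165 + 0.7·0.6835) ≈ 0.3316
After 'does not convert': P(A) = 0.75·0.3316 / (0.75·0.3316 + 0.7·0.6684) ≈ 0.3470
After 'converts': P(A) = 0.25·0.3470 / (0.25·0.3470 + 0.3·0.6530) ≈ 0.3069

0.307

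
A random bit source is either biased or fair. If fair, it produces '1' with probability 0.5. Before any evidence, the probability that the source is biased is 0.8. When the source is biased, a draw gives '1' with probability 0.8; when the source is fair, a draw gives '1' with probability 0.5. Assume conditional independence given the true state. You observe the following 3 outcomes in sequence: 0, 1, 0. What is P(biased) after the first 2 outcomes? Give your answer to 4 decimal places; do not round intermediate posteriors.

After '0': P(biased) = 0.2·0.8000 / (0.2·0.8000 + 0.5·0.2000) ≈ 0.6154
After '1': P(biased) = 0.8·0.6154 / (0.8·0.6154 + 0.5·0.3846) ≈ 0.7191

0.7191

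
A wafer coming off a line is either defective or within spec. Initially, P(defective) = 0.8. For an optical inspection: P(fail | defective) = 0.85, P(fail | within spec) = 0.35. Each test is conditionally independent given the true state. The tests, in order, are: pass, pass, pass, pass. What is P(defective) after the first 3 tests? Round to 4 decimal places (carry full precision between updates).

0.0469

After 'pass': P(defective) = 0.15·0.8000 / (0.15·0.8000 + 0.65·0.2000) ≈ 0.4800
After 'pass': P(defective) = 0.15·0.4800 / (0.15·0.4800 + 0.65·0.5200) ≈ 0.1756
After 'pass': P(defective) = 0.15·0.1756 / (0.15·0.1756 + 0.65·0.8244) ≈ 0.0469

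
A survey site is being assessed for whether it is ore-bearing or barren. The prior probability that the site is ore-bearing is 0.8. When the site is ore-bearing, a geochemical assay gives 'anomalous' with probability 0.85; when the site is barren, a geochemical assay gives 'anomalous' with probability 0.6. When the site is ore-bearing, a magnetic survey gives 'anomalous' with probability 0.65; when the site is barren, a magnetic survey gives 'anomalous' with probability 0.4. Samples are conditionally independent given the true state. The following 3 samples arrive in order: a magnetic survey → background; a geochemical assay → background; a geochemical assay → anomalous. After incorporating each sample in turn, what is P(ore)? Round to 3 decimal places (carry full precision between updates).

After a magnetic survey='background': P(ore) = 0.35·0.8000 / (0.35·0.8000 + 0.6·0.2000) ≈ 0.7000
After a geochemical assay='background': P(ore) = 0.15·0.7000 / (0.15·0.7000 + 0.4·0.3000) ≈ 0.4667
After a geochemical assay='anomalous': P(ore) = 0.85·0.4667 / (0.85·0.4667 + 0.6·0.5333) ≈ 0.5535

0.553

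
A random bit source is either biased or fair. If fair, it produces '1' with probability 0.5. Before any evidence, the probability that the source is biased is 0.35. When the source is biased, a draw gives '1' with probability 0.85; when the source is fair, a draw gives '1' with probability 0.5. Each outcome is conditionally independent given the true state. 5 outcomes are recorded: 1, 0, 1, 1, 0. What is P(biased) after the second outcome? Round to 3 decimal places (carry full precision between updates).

After '1': P(biased) = 0.85·0.3500 / (0.85·0.3500 + 0.5·0.6500) ≈ 0.4779
After '0': P(biased) = 0.15·0.4779 / (0.15·0.4779 + 0.5·0.5221) ≈ 0.2154

0.215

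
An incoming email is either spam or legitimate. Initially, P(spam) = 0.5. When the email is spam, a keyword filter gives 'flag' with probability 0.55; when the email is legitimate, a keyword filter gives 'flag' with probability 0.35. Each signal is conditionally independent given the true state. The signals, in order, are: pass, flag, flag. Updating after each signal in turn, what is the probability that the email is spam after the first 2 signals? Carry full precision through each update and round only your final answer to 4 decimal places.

0.5211

After 'pass': P(spam) = 0.45·0.5000 / (0.45·0.5000 + 0.65·0.5000) ≈ 0.4091
After 'flag': P(spam) = 0.55·0.4091 / (0.55·0.4091 + 0.35·0.5909) ≈ 0.5211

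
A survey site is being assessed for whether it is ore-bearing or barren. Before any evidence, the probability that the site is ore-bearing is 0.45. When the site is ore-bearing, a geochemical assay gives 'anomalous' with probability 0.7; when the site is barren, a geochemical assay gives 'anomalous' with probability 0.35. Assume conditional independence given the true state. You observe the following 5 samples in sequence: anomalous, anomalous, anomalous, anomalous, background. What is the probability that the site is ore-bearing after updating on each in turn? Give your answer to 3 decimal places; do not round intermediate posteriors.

After 'anomalous': P(ore) = 0.7·0.4500 / (0.7·0.4500 + 0.35·0.5500) ≈ 0.6207
After 'anomalous': P(ore) = 0.7·0.6207 / (0.7·0.6207 + 0.35·0.3793) ≈ 0.7660
After 'anomalous': P(ore) = 0.7·0.7660 / (0.7·0.7660 + 0.35·0.2340) ≈ 0.8675
After 'anomalous': P(ore) = 0.7·0.8675 / (0.7·0.8675 + 0.35·0.1325) ≈ 0.9290
After 'background': P(ore) = 0.3·0.9290 / (0.3·0.9290 + 0.65·0.0710) ≈ 0.8580

0.858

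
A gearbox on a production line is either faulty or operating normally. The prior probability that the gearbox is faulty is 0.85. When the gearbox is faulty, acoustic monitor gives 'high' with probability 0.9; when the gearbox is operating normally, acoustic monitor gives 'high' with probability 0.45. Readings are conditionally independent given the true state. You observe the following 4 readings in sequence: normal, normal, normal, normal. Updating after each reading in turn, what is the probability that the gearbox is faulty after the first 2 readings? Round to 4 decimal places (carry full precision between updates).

0.1578

After 'normal': P(faulty) = 0.1·0.8500 / (0.1·0.8500 + 0.55·0.1500) ≈ 0.5075
After 'normal': P(faulty) = 0.1·0.5075 / (0.1·0.5075 + 0.55·0.4925) ≈ 0.1578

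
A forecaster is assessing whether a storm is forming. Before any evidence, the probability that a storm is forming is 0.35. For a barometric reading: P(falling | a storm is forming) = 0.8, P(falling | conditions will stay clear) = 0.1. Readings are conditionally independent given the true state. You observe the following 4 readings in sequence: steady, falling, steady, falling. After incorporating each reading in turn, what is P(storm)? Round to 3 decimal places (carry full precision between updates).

0.630

After 'steady': P(storm) = 0.2·0.3500 / (0.2·0.3500 + 0.9·0.6500) ≈ 0.1069
After 'falling': P(storm) = 0.8·0.1069 / (0.8·0.1069 + 0.1·0.8931) ≈ 0.4891
After 'steady': P(storm) = 0.2·0.4891 / (0.2·0.4891 + 0.9·0.5109) ≈ 0.1754
After 'falling': P(storm) = 0.8·0.1754 / (0.8·0.1754 + 0.1·0.8246) ≈ 0.6299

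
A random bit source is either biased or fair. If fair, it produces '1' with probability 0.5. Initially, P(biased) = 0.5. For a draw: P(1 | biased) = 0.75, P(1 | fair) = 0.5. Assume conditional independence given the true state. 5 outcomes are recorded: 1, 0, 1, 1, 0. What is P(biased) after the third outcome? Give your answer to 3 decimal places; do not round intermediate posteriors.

0.529

After '1': P(biased) = 0.75·0.5000 / (0.75·0.5000 + 0.5·0.5000) ≈ 0.6000
After '0': P(biased) = 0.25·0.6000 / (0.25·0.6000 + 0.5·0.4000) ≈ 0.4286
After '1': P(biased) = 0.75·0.4286 / (0.75·0.4286 + 0.5·0.5714) ≈ 0.5294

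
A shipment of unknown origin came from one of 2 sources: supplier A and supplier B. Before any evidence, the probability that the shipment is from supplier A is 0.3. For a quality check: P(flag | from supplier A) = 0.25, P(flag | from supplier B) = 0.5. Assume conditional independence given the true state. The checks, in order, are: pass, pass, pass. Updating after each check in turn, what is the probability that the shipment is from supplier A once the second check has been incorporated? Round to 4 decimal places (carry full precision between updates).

After 'pass': P(supplier A) = 0.75·0.3000 / (0.75·0.3000 + 0.5·0.7000) ≈ 0.3913
After 'pass': P(supplier A) = 0.75·0.3913 / (0.75·0.3913 + 0.5·0.6087) ≈ 0.4909

0.4909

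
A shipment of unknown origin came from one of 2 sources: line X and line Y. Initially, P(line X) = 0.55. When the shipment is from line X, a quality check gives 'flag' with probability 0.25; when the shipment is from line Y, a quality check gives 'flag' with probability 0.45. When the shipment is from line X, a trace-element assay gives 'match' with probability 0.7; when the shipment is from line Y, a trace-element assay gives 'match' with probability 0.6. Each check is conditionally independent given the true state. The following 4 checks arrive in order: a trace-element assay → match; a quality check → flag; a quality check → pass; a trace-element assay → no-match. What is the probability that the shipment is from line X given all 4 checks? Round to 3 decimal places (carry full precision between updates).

0.448

After a trace-element assay='match': P(line X) = 0.7·0.5500 / (0.7·0.5500 + 0.6·0.4500) ≈ 0.5878
After a quality check='flag': P(line X) = 0.25·0.5878 / (0.25·0.5878 + 0.45·0.4122) ≈ 0.4420
After a quality check='pass': P(line X) = 0.75·0.4420 / (0.75·0.4420 + 0.55·0.5580) ≈ 0.5193
After a trace-element assay='no-match': P(line X) = 0.3·0.5193 / (0.3·0.5193 + 0.4·0.4807) ≈ 0.4476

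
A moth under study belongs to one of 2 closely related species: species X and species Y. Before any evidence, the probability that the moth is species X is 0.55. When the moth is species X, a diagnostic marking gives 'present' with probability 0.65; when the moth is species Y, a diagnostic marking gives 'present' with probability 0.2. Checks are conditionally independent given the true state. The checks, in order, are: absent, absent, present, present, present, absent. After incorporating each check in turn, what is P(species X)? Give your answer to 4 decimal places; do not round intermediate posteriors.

0.7784

After 'absent': P(species X) = 0.35·0.5500 / (0.35·0.5500 + 0.8·0.4500) ≈ 0.3484
After 'absent': P(species X) = 0.35·0.3484 / (0.35·0.3484 + 0.8·0.6516) ≈ 0.1896
After 'present': P(species X) = 0.65·0.1896 / (0.65·0.1896 + 0.2·0.8104) ≈ 0.4319
After 'present': P(species X) = 0.65·0.4319 / (0.65·0.4319 + 0.2·0.5681) ≈ 0.7119
After 'present': P(species X) = 0.65·0.7119 / (0.65·0.7119 + 0.2·0.2881) ≈ 0.8893
After 'absent': P(species X) = 0.35·0.8893 / (0.35·0.8893 + 0.8·0.1107) ≈ 0.7784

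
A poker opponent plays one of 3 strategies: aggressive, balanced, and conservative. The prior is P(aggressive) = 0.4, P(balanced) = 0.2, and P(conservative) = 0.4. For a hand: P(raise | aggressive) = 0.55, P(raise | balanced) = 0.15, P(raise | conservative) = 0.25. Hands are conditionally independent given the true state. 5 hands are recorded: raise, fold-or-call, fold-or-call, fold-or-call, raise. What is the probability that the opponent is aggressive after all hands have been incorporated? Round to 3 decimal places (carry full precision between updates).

0.453

After 'raise': normaliser = 0.55·0.4000 + 0.15·0.2000 + 0.25·0.4000; P(aggressive) ≈ 0.6286, P(balanced) ≈ 0.0857, P(conservative) ≈ 0.2857
After 'fold-or-call': normaliser = 0.45·0.6286 + 0.85·0.0857 + 0.75·0.2857; P(aggressive) ≈ 0.4962, P(balanced) ≈ 0.1278, P(conservative) ≈ 0.3759
After 'fold-or-call': normaliser = 0.45·0.4962 + 0.85·0.1278 + 0.75·0.3759; P(aggressive) ≈ 0.3637, P(balanced) ≈ 0.1770, P(conservative) ≈ 0.4593
After 'fold-or-call': normaliser = 0.45·0.3637 + 0.85·0.1770 + 0.75·0.4593; P(aggressive) ≈ 0.2485, P(balanced) ≈ 0.2284, P(conservative) ≈ 0.5230
After 'raise': normaliser = 0.55·0.2485 + 0.15·0.2284 + 0.25·0.5230; P(aggressive) ≈ 0.4531, P(balanced) ≈ 0.1136, P(conservative) ≈ 0.4334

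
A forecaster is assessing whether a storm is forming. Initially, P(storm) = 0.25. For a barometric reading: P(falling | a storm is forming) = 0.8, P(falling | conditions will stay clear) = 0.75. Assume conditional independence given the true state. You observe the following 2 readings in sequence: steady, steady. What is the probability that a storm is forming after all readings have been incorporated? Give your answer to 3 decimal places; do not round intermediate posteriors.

After 'steady': P(storm) = 0.2·0.2500 / (0.2·0.2500 + 0.25·0.7500) ≈ 0.2105
After 'steady': P(storm) = 0.2·0.2105 / (0.2·0.2105 + 0.25·0.7895) ≈ 0.1758

0.176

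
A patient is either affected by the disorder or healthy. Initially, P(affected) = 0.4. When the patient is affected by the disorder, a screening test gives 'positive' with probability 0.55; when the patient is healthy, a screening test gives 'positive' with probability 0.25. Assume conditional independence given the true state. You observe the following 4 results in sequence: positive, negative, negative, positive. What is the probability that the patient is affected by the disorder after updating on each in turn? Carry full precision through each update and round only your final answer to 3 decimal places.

0.537

After 'positive': P(affected) = 0.55·0.4000 / (0.55·0.4000 + 0.25·0.6000) ≈ 0.5946
After 'negative': P(affected) = 0.45·0.5946 / (0.45·0.5946 + 0.75·0.4054) ≈ 0.4681
After 'negative': P(affected) = 0.45·0.4681 / (0.45·0.4681 + 0.75·0.5319) ≈ 0.3455
After 'positive': P(affected) = 0.55·0.3455 / (0.55·0.3455 + 0.25·0.6545) ≈ 0.5374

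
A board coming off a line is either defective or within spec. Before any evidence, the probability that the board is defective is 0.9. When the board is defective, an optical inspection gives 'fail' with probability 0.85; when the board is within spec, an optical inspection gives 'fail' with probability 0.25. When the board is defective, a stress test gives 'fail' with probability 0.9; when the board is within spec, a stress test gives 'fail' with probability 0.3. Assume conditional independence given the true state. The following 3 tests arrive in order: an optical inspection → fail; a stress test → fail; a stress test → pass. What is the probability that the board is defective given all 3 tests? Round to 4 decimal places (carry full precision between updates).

0.9291

After an optical inspection='fail': P(defective) = 0.85·0.9000 / (0.85·0.9000 + 0.25·0.1000) ≈ 0.9684
After a stress test='fail': P(defective) = 0.9·0.9684 / (0.9·0.9684 + 0.3·0.0316) ≈ 0.9892
After a stress test='pass': P(defective) = 0.1·0.9892 / (0.1·0.9892 + 0.7·0.0108) ≈ 0.9291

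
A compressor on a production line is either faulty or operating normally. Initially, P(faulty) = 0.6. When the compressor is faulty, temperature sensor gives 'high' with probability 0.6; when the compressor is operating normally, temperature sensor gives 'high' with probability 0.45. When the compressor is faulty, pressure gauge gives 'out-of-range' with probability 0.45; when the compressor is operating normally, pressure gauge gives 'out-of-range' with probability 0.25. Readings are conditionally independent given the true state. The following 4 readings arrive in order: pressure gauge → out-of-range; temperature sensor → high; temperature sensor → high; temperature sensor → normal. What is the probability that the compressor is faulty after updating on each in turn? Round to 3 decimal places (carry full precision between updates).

0.777

Each posterior becomes the prior for the next update.
After pressure gauge='out-of-range': P(faulty) = 0.45·0.6000 / (0.45·0.6000 + 0.25·0.4000) ≈ 0.7297
After temperature sensor='high': P(faulty) = 0.6·0.7297 / (0.6·0.7297 + 0.45·0.2703) ≈ 0.7826
After temperature sensor='high': P(faulty) = 0.6·0.7826 / (0.6·0.7826 + 0.45·0.2174) ≈ 0.8276
After temperature sensor='normal': P(faulty) = 0.4·0.8276 / (0.4·0.8276 + 0.55·0.1724) ≈ 0.7773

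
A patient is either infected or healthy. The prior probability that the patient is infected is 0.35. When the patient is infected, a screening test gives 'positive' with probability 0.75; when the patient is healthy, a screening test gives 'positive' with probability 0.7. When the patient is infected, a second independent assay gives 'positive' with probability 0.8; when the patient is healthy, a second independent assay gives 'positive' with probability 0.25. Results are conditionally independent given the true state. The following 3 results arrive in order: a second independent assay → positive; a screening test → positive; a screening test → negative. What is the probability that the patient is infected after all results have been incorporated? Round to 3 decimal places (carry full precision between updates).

After a second independent assay='positive': P(infected) = 0.8·0.3500 / (0.8·0.3500 + 0.25·0.6500) ≈ 0.6328
After a screening test='positive': P(infected) = 0.75·0.6328 / (0.75·0.6328 + 0.7·0.3672) ≈ 0.6486
After a screening test='negative': P(infected) = 0.25·0.6486 / (0.25·0.6486 + 0.3·0.3514) ≈ 0.6061

0.606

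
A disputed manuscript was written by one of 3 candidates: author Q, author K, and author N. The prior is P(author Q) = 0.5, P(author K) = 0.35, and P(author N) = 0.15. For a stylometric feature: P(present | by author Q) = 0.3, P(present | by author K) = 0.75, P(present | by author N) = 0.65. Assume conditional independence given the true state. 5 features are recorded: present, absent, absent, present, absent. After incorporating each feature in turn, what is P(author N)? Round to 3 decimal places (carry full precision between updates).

0.128

Apply Bayes' rule sequentially, carrying P(author N) forward.
After 'present': normaliser = 0.3·0.5000 + 0.75·0.3500 + 0.65·0.1500; P(author Q) ≈ 0.2941, P(author K) ≈ 0.5147, P(author N) ≈ 0.1912
After 'absent': normaliser = 0.7·0.2941 + 0.25·0.5147 + 0.35·0.1912; P(author Q) ≈ 0.5128, P(author K) ≈ 0.3205, P(author N) ≈ 0.1667
After 'absent': normaliser = 0.7·0.5128 + 0.25·0.3205 + 0.35·0.1667; P(author Q) ≈ 0.7216, P(author K) ≈ 0.1611, P(author N) ≈ 0.1173
After 'present': normaliser = 0.3·0.7216 + 0.75·0.1611 + 0.65·0.1173; P(author Q) ≈ 0.5235, P(author K) ≈ 0.2921, P(author N) ≈ 0.1843
After 'absent': normaliser = 0.7·0.5235 + 0.25·0.2921 + 0.35·0.1843; P(author Q) ≈ 0.7271, P(author K) ≈ 0.1449, P(author N) ≈ 0.1280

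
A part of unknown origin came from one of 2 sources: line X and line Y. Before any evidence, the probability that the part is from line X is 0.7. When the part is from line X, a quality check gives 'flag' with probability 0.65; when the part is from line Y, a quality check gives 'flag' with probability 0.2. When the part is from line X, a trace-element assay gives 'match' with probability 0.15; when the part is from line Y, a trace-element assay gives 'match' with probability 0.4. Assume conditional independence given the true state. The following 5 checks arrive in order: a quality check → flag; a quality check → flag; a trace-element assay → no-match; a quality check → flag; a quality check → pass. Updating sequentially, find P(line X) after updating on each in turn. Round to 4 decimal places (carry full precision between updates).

After a quality check='flag': P(line X) = 0.65·0.7000 / (0.65·0.7000 + 0.2·0.3000) ≈ 0.8835
After a quality check='flag': P(line X) = 0.65·0.8835 / (0.65·0.8835 + 0.2·0.1165) ≈ 0.9610
After a trace-element assay='no-match': P(line X) = 0.85·0.9610 / (0.85·0.9610 + 0.6·0.0390) ≈ 0.9722
After a quality check='flag': P(line X) = 0.65·0.9722 / (0.65·0.9722 + 0.2·0.0278) ≈ 0.9913
After a quality check='pass': P(line X) = 0.35·0.9913 / (0.35·0.9913 + 0.8·0.0087) ≈ 0.9803

0.9803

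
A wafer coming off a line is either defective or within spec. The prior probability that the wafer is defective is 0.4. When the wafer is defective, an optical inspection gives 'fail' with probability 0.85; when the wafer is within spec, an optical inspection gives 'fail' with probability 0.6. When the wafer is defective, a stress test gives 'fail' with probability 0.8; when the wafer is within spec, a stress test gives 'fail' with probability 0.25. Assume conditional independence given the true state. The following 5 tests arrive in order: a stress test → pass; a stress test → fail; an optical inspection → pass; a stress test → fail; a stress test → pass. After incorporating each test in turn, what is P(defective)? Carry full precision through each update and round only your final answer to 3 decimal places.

After a stress test='pass': P(defective) = 0.2·0.4000 / (0.2·0.4000 + 0.75·0.6000) ≈ 0.1509
After a stress test='fail': P(defective) = 0.8·0.1509 / (0.8·0.1509 + 0.25·0.8491) ≈ 0.3626
After an optical inspection='pass': P(defective) = 0.15·0.3626 / (0.15·0.3626 + 0.4·0.6374) ≈ 0.1758
After a stress test='fail': P(defective) = 0.8·0.1758 / (0.8·0.1758 + 0.25·0.8242) ≈ 0.4057
After a stress test='pass': P(defective) = 0.2·0.4057 / (0.2·0.4057 + 0.75·0.5943) ≈ 0.1540

0.154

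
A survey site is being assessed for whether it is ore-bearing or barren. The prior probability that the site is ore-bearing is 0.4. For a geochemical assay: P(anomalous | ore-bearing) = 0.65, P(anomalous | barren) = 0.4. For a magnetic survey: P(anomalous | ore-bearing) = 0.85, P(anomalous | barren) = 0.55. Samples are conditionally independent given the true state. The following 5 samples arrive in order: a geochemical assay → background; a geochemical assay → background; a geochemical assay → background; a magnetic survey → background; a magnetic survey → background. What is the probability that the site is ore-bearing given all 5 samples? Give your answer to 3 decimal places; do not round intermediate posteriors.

0.014

After a geochemical assay='background': P(ore) = 0.35·0.4000 / (0.35·0.4000 + 0.6·0.6000) ≈ 0.2800
After a geochemical assay='background': P(ore) = 0.35·0.2800 / (0.35·0.2800 + 0.6·0.7200) ≈ 0.1849
After a geochemical assay='background': P(ore) = 0.35·0.1849 / (0.35·0.1849 + 0.6·0.8151) ≈ 0.1169
After a magnetic survey='background': P(ore) = 0.15·0.1169 / (0.15·0.1169 + 0.45·0.8831) ≈ 0.0422
After a magnetic survey='background': P(ore) = 0.15·0.0422 / (0.15·0.0422 + 0.45·0.9578) ≈ 0.0145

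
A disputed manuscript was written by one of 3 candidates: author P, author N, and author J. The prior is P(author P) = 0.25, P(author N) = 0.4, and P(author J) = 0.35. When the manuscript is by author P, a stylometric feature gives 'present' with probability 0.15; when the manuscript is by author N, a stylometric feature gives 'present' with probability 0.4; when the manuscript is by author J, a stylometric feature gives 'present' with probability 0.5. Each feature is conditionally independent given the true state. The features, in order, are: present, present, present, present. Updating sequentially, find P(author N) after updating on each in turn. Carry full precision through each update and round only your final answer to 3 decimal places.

After 'present': normaliser = 0.15·0.2500 + 0.4·0.4000 + 0.5·0.3500; P(author P) ≈ 0.1007, P(author N) ≈ 0.4295, P(author J) ≈ 0.4698
After 'present': normaliser = 0.15·0.1007 + 0.4·0.4295 + 0.5·0.4698; P(author P) ≈ 0.0358, P(author N) ≈ 0.4073, P(author J) ≈ 0.5569
After 'present': normaliser = 0.15·0.0358 + 0.4·0.4073 + 0.5·0.5569; P(author P) ≈ 0.0120, P(author N) ≈ 0.3647, P(author J) ≈ 0.6233
After 'present': normaliser = 0.15·0.0120 + 0.4·0.3647 + 0.5·0.6233; P(author P) ≈ 0.0039, P(author N) ≈ 0.3176, P(author J) ≈ 0.6785

0.318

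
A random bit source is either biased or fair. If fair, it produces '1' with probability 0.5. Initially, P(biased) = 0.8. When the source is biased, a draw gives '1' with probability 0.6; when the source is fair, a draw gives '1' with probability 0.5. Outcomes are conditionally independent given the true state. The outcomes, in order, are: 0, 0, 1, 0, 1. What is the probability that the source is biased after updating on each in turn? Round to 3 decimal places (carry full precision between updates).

After '0': P(biased) = 0.4·0.8000 / (0.4·0.8000 + 0.5·0.2000) ≈ 0.7619
After '0': P(biased) = 0.4·0.7619 / (0.4·0.7619 + 0.5·0.2381) ≈ 0.7191
After '1': P(biased) = 0.6·0.7191 / (0.6·0.7191 + 0.5·0.2809) ≈ 0.7544
After '0': P(biased) = 0.4·0.7544 / (0.4·0.7544 + 0.5·0.2456) ≈ 0.7108
After '1': P(biased) = 0.6·0.7108 / (0.6·0.7108 + 0.5·0.2892) ≈ 0.7468

0.747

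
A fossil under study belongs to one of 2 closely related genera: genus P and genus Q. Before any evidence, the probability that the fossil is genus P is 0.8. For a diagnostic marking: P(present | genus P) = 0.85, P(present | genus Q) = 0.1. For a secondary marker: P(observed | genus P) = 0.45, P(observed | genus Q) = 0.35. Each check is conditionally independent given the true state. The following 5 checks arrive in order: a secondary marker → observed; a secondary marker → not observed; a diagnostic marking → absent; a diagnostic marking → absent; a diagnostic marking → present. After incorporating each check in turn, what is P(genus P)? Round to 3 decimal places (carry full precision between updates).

After a secondary marker='observed': P(genus P) = 0.45·0.8000 / (0.45·0.8000 + 0.35·0.2000) ≈ 0.8372
After a secondary marker='not observed': P(genus P) = 0.55·0.8372 / (0.55·0.8372 + 0.65·0.1628) ≈ 0.8131
After a diagnostic marking='absent': P(genus P) = 0.15·0.8131 / (0.15·0.8131 + 0.9·0.1869) ≈ 0.4204
After a diagnostic marking='absent': P(genus P) = 0.15·0.4204 / (0.15·0.4204 + 0.9·0.5796) ≈ 0.1078
After a diagnostic marking='present': P(genus P) = 0.85·0.1078 / (0.85·0.1078 + 0.1·0.8922) ≈ 0.5068

0.507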